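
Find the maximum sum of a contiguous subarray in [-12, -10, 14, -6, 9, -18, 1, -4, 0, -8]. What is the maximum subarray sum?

Using Kadane's algorithm on [-12, -10, 14, -6, 9, -18, 1, -4, 0, -8]:

Scanning through the array:
Position 1 (value -10): max_ending_here = -10, max_so_far = -10
Position 2 (value 14): max_ending_here = 14, max_so_far = 14
Position 3 (value -6): max_ending_here = 8, max_so_far = 14
Position 4 (value 9): max_ending_here = 17, max_so_far = 17
Position 5 (value -18): max_ending_here = -1, max_so_far = 17
Position 6 (value 1): max_ending_here = 1, max_so_far = 17
Position 7 (value -4): max_ending_here = -3, max_so_far = 17
Position 8 (value 0): max_ending_here = 0, max_so_far = 17
Position 9 (value -8): max_ending_here = -8, max_so_far = 17

Maximum subarray: [14, -6, 9]
Maximum sum: 17

The maximum subarray is [14, -6, 9] with sum 17. This subarray runs from index 2 to index 4.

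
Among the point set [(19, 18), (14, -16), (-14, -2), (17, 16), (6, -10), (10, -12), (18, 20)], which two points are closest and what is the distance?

Computing all pairwise distances among 7 points:

d((19, 18), (14, -16)) = 34.3657
d((19, 18), (-14, -2)) = 38.5876
d((19, 18), (17, 16)) = 2.8284
d((19, 18), (6, -10)) = 30.8707
d((19, 18), (10, -12)) = 31.3209
d((19, 18), (18, 20)) = 2.2361 <-- minimum
d((14, -16), (-14, -2)) = 31.305
d((14, -16), (17, 16)) = 32.1403
d((14, -16), (6, -10)) = 10.0
d((14, -16), (10, -12)) = 5.6569
d((14, -16), (18, 20)) = 36.2215
d((-14, -2), (17, 16)) = 35.8469
d((-14, -2), (6, -10)) = 21.5407
d((-14, -2), (10, -12)) = 26.0
d((-14, -2), (18, 20)) = 38.833
d((17, 16), (6, -10)) = 28.2312
d((17, 16), (10, -12)) = 28.8617
d((17, 16), (18, 20)) = 4.1231
d((6, -10), (10, -12)) = 4.4721
d((6, -10), (18, 20)) = 32.311
d((10, -12), (18, 20)) = 32.9848

Closest pair: (19, 18) and (18, 20) with distance 2.2361

The closest pair is (19, 18) and (18, 20) with Euclidean distance 2.2361. For 7 points, brute-force pairwise comparison is shown above. For large n, the divide-and-conquer algorithm (sort by x, recurse on halves, check the dividing strip) achieves O(n log n).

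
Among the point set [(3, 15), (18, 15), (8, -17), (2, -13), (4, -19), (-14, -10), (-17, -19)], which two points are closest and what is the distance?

Computing all pairwise distances among 7 points:

d((3, 15), (18, 15)) = 15.0
d((3, 15), (8, -17)) = 32.3883
d((3, 15), (2, -13)) = 28.0179
d((3, 15), (4, -19)) = 34.0147
d((3, 15), (-14, -10)) = 30.2324
d((3, 15), (-17, -19)) = 39.4462
d((18, 15), (8, -17)) = 33.5261
d((18, 15), (2, -13)) = 32.249
d((18, 15), (4, -19)) = 36.7696
d((18, 15), (-14, -10)) = 40.6079
d((18, 15), (-17, -19)) = 48.7955
d((8, -17), (2, -13)) = 7.2111
d((8, -17), (4, -19)) = 4.4721 <-- minimum
d((8, -17), (-14, -10)) = 23.0868
d((8, -17), (-17, -19)) = 25.0799
d((2, -13), (4, -19)) = 6.3246
d((2, -13), (-14, -10)) = 16.2788
d((2, -13), (-17, -19)) = 19.9249
d((4, -19), (-14, -10)) = 20.1246
d((4, -19), (-17, -19)) = 21.0
d((-14, -10), (-17, -19)) = 9.4868

Closest pair: (8, -17) and (4, -19) with distance 4.4721

The closest pair is (8, -17) and (4, -19) with Euclidean distance 4.4721. For 7 points, brute-force pairwise comparison is shown above. For large n, the divide-and-conquer algorithm (sort by x, recurse on halves, check the dividing strip) achieves O(n log n).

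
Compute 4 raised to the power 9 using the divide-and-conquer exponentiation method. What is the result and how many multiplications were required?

Computing 4^9 by squaring (build up from 4^1; each line after the first costs one multiplication):

4^1 = 4
4^2 = (4^1)^2 = 4^2 = 16
4^4 = (4^2)^2 = 16^2 = 256
4^8 = (4^4)^2 = 256^2 = 65536
4^9 = 4 * 4^8 = 4 * 65536 = 262144

Result: 262144
Multiplications needed: 4 (4 lines after 4^1)

4^9 = 262144. Using exponentiation by squaring, this requires 4 multiplications. The key idea: if the exponent is even, square the half-power; if odd, multiply by the base once.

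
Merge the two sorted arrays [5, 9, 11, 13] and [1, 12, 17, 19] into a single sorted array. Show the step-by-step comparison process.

Merging process:

Compare 5 vs 1: take 1 from right. Merged: [1]
Compare 5 vs 12: take 5 from left. Merged: [1, 5]
Compare 9 vs 12: take 9 from left. Merged: [1, 5, 9]
Compare 11 vs 12: take 11 from left. Merged: [1, 5, 9, 11]
Compare 13 vs 12: take 12 from right. Merged: [1, 5, 9, 11, 12]
Compare 13 vs 17: take 13 from left. Merged: [1, 5, 9, 11, 12, 13]
Append remaining from right: [17, 19]. Merged: [1, 5, 9, 11, 12, 13, 17, 19]

Final merged array: [1, 5, 9, 11, 12, 13, 17, 19]
Total comparisons: 6

The merged array is [1, 5, 9, 11, 12, 13, 17, 19], requiring 6 comparisons. The merge step runs in O(n) time where n is the total number of elements.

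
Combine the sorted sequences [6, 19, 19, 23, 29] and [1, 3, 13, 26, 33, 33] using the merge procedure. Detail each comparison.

Merging process:

Compare 6 vs 1: take 1 from right. Merged: [1]
Compare 6 vs 3: take 3 from right. Merged: [1, 3]
Compare 6 vs 13: take 6 from left. Merged: [1, 3, 6]
Compare 19 vs 13: take 13 from right. Merged: [1, 3, 6, 13]
Compare 19 vs 26: take 19 from left. Merged: [1, 3, 6, 13, 19]
Compare 19 vs 26: take 19 from left. Merged: [1, 3, 6, 13, 19, 19]
Compare 23 vs 26: take 23 from left. Merged: [1, 3, 6, 13, 19, 19, 23]
Compare 29 vs 26: take 26 from right. Merged: [1, 3, 6, 13, 19, 19, 23, 26]
Compare 29 vs 33: take 29 from left. Merged: [1, 3, 6, 13, 19, 19, 23, 26, 29]
Append remaining from right: [33, 33]. Merged: [1, 3, 6, 13, 19, 19, 23, 26, 29, 33, 33]

Final merged array: [1, 3, 6, 13, 19, 19, 23, 26, 29, 33, 33]
Total comparisons: 9

The merged array is [1, 3, 6, 13, 19, 19, 23, 26, 29, 33, 33], requiring 9 comparisons. The merge step runs in O(n) time where n is the total number of elements.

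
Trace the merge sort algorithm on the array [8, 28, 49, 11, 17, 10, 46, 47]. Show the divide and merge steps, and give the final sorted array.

Merge sort trace:

Split: [8, 28, 49, 11, 17, 10, 46, 47] -> [8, 28, 49, 11] and [17, 10, 46, 47]
  Split: [8, 28, 49, 11] -> [8, 28] and [49, 11]
    Split: [8, 28] -> [8] and [28]
    Merge: [8] + [28] -> [8, 28]
    Split: [49, 11] -> [49] and [11]
    Merge: [49] + [11] -> [11, 49]
  Merge: [8, 28] + [11, 49] -> [8, 11, 28, 49]
  Split: [17, 10, 46, 47] -> [17, 10] and [46, 47]
    Split: [17, 10] -> [17] and [10]
    Merge: [17] + [10] -> [10, 17]
    Split: [46, 47] -> [46] and [47]
    Merge: [46] + [47] -> [46, 47]
  Merge: [10, 17] + [46, 47] -> [10, 17, 46, 47]
Merge: [8, 11, 28, 49] + [10, 17, 46, 47] -> [8, 10, 11, 17, 28, 46, 47, 49]

Final sorted array: [8, 10, 11, 17, 28, 46, 47, 49]

The merge sort proceeds by recursively splitting the array and merging sorted halves.
After all merges, the sorted array is [8, 10, 11, 17, 28, 46, 47, 49].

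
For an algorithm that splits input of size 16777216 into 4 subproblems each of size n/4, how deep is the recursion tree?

For divide and conquer with division factor 4:

Problem sizes at each level:
Level 0: 16777216
Level 1: 4194304
Level 2: 1048576
Level 3: 262144
Level 4: 65536
Level 5: 16384
Level 6: 4096
Level 7: 1024
Level 8: 256
Level 9: 64
Level 10: 16
Level 11: 4
Level 12: 1

The root is level 0 and the size-1 base case is level 12 (the tree spans levels 0 through 12, i.e. 13 levels counting the root), so the depth is the number of divisions: log_4(16777216) = 12

The recursion tree depth is log_4(16777216) = 12. At each level, the problem size is divided by 4, so it takes 12 divisions to reduce to a base case of size 1. The algorithm makes 4 recursive calls at each level.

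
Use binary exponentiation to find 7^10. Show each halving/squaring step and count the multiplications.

Computing 7^10 by squaring (build up from 7^1; each line after the first costs one multiplication):

7^1 = 7
7^2 = (7^1)^2 = 7^2 = 49
7^4 = (7^2)^2 = 49^2 = 2401
7^5 = 7 * 7^4 = 7 * 2401 = 16807
7^10 = (7^5)^2 = 16807^2 = 282475249

Result: 282475249
Multiplications needed: 4 (4 lines after 7^1)

7^10 = 282475249. Using exponentiation by squaring, this requires 4 multiplications. The key idea: if the exponent is even, square the half-power; if odd, multiply by the base once.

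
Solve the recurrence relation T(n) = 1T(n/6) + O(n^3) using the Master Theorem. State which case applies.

Master Theorem for T(n) = 1T(n/6) + O(n^3):

a = 1, b = 6, c = 3
log_b(a) = log_6(1) = 0.0000

Case 3: c = 3 > log_6(1) = 0.0000
T(n) = O(n^3) = O(n^3)

For T(n) = 1T(n/6) + O(n^3): log_6(1) = 0.0000. This is Case 3 of the Master Theorem (c > log_b(a), work dominated by root), giving O(n^3).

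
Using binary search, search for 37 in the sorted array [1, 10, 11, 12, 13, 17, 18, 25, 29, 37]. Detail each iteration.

Binary search for 37 in [1, 10, 11, 12, 13, 17, 18, 25, 29, 37]:

lo=0, hi=9, mid=4, arr[mid]=13 -> 13 < 37, search right half
lo=5, hi=9, mid=7, arr[mid]=25 -> 25 < 37, search right half
lo=8, hi=9, mid=8, arr[mid]=29 -> 29 < 37, search right half
lo=9, hi=9, mid=9, arr[mid]=37 -> Found target at index 9!

Binary search finds 37 at index 9 after 4 comparisons. The search repeatedly halves the search space by comparing with the middle element.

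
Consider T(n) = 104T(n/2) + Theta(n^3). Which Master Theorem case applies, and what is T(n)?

Master Theorem for T(n) = 104T(n/2) + O(n^3):

a = 104, b = 2, c = 3
log_b(a) = log_2(104) = 6.7004

Case 1: c = 3 < log_2(104) = 6.7004
T(n) = O(n^(log_2 104))

For T(n) = 104T(n/2) + O(n^3): log_2(104) = 6.7004. This is Case 1 of the Master Theorem (c < log_b(a), work dominated by leaves), giving O(n^(log_2 104)).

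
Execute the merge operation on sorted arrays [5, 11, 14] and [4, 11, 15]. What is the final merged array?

Merging process:

Compare 5 vs 4: take 4 from right. Merged: [4]
Compare 5 vs 11: take 5 from left. Merged: [4, 5]
Compare 11 vs 11: take 11 from left. Merged: [4, 5, 11]
Compare 14 vs 11: take 11 from right. Merged: [4, 5, 11, 11]
Compare 14 vs 15: take 14 from left. Merged: [4, 5, 11, 11, 14]
Append remaining from right: [15]. Merged: [4, 5, 11, 11, 14, 15]

Final merged array: [4, 5, 11, 11, 14, 15]
Total comparisons: 5

The merged array is [4, 5, 11, 11, 14, 15], requiring 5 comparisons. The merge step runs in O(n) time where n is the total number of elements.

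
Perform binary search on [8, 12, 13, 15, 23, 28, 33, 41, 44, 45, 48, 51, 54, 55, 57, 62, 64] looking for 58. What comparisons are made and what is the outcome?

Binary search for 58 in [8, 12, 13, 15, 23, 28, 33, 41, 44, 45, 48, 51, 54, 55, 57, 62, 64]:

lo=0, hi=16, mid=8, arr[mid]=44 -> 44 < 58, search right half
lo=9, hi=16, mid=12, arr[mid]=54 -> 54 < 58, search right half
lo=13, hi=16, mid=14, arr[mid]=57 -> 57 < 58, search right half
lo=15, hi=16, mid=15, arr[mid]=62 -> 62 > 58, search left half
lo=15 > hi=14, target 58 not found

Binary search determines that 58 is not in the array after 4 comparisons. The search space was exhausted without finding the target.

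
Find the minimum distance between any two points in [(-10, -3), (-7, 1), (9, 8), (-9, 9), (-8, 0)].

Computing all pairwise distances among 5 points:

d((-10, -3), (-7, 1)) = 5.0
d((-10, -3), (9, 8)) = 21.9545
d((-10, -3), (-9, 9)) = 12.0416
d((-10, -3), (-8, 0)) = 3.6056
d((-7, 1), (9, 8)) = 17.4642
d((-7, 1), (-9, 9)) = 8.2462
d((-7, 1), (-8, 0)) = 1.4142 <-- minimum
d((9, 8), (-9, 9)) = 18.0278
d((9, 8), (-8, 0)) = 18.7883
d((-9, 9), (-8, 0)) = 9.0554

Closest pair: (-7, 1) and (-8, 0) with distance 1.4142

The closest pair is (-7, 1) and (-8, 0) with Euclidean distance 1.4142. For 5 points, brute-force pairwise comparison is shown above. For large n, the divide-and-conquer algorithm (sort by x, recurse on halves, check the dividing strip) achieves O(n log n).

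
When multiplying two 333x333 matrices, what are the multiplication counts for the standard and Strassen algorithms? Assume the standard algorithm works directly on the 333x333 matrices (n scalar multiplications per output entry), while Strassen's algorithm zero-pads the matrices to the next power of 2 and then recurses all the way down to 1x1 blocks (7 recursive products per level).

Matrix multiplication for 333x333 matrices:

Strassen's algorithm requires power-of-2 dimensions. Pad 333x333 to 512x512 (next power of 2).

Standard algorithm: 333^3 = 36926037 multiplications
Strassen's algorithm: 7^(log2(512)) = 7^9 = 40353607 multiplications
Difference: 36926037 - 40353607 = -3427570 (Strassen uses MORE here due to padding overhead — for small or just-over-power-of-2 n, padding can outweigh the per-level savings)

Standard: 36926037 multiplications (333^3). Strassen: 40353607 multiplications (7^9, after padding to 512x512). Strassen reduces 8 recursive multiplications to 7 at each level.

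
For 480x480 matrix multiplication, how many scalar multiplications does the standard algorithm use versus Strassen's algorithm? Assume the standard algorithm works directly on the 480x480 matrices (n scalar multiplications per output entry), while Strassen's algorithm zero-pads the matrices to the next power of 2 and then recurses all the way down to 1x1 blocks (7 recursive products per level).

Matrix multiplication for 480x480 matrices:

Strassen's algorithm requires power-of-2 dimensions. Pad 480x480 to 512x512 (next power of 2).

Standard algorithm: 480^3 = 110592000 multiplications
Strassen's algorithm: 7^(log2(512)) = 7^9 = 40353607 multiplications
Savings: 110592000 - 40353607 = 70238393 multiplications

Standard: 110592000 multiplications (480^3). Strassen: 40353607 multiplications (7^9, after padding to 512x512). Strassen reduces 8 recursive multiplications to 7 at each level.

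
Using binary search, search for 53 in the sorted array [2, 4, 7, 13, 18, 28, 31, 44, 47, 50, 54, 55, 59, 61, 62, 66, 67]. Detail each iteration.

Binary search for 53 in [2, 4, 7, 13, 18, 28, 31, 44, 47, 50, 54, 55, 59, 61, 62, 66, 67]:

lo=0, hi=16, mid=8, arr[mid]=47 -> 47 < 53, search right half
lo=9, hi=16, mid=12, arr[mid]=59 -> 59 > 53, search left half
lo=9, hi=11, mid=10, arr[mid]=54 -> 54 > 53, search left half
lo=9, hi=9, mid=9, arr[mid]=50 -> 50 < 53, search right half
lo=10 > hi=9, target 53 not found

Binary search determines that 53 is not in the array after 4 comparisons. The search space was exhausted without finding the target.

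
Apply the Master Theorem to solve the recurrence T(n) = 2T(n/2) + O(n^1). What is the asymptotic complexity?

Master Theorem for T(n) = 2T(n/2) + O(n^1):

a = 2, b = 2, c = 1
log_b(a) = log_2(2) = 1.0000

Case 2: c = 1 = log_2(2) = 1.0000
T(n) = O(n^1 log n) = O(n log n)

For T(n) = 2T(n/2) + O(n^1): log_2(2) = 1.0000. This is Case 2 of the Master Theorem (c = log_b(a), equal work at all levels), giving O(n log n).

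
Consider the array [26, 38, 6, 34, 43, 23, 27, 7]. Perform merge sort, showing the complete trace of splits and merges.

Merge sort trace:

Split: [26, 38, 6, 34, 43, 23, 27, 7] -> [26, 38, 6, 34] and [43, 23, 27, 7]
  Split: [26, 38, 6, 34] -> [26, 38] and [6, 34]
    Split: [26, 38] -> [26] and [38]
    Merge: [26] + [38] -> [26, 38]
    Split: [6, 34] -> [6] and [34]
    Merge: [6] + [34] -> [6, 34]
  Merge: [26, 38] + [6, 34] -> [6, 26, 34, 38]
  Split: [43, 23, 27, 7] -> [43, 23] and [27, 7]
    Split: [43, 23] -> [43] and [23]
    Merge: [43] + [23] -> [23, 43]
    Split: [27, 7] -> [27] and [7]
    Merge: [27] + [7] -> [7, 27]
  Merge: [23, 43] + [7, 27] -> [7, 23, 27, 43]
Merge: [6, 26, 34, 38] + [7, 23, 27, 43] -> [6, 7, 23, 26, 27, 34, 38, 43]

Final sorted array: [6, 7, 23, 26, 27, 34, 38, 43]

The merge sort proceeds by recursively splitting the array and merging sorted halves.
After all merges, the sorted array is [6, 7, 23, 26, 27, 34, 38, 43].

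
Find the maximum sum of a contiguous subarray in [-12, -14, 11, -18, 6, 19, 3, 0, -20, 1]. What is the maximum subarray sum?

Using Kadane's algorithm on [-12, -14, 11, -18, 6, 19, 3, 0, -20, 1]:

Scanning through the array:
Position 1 (value -14): max_ending_here = -14, max_so_far = -12
Position 2 (value 11): max_ending_here = 11, max_so_far = 11
Position 3 (value -18): max_ending_here = -7, max_so_far = 11
Position 4 (value 6): max_ending_here = 6, max_so_far = 11
Position 5 (value 19): max_ending_here = 25, max_so_far = 25
Position 6 (value 3): max_ending_here = 28, max_so_far = 28
Position 7 (value 0): max_ending_here = 28, max_so_far = 28
Position 8 (value -20): max_ending_here = 8, max_so_far = 28
Position 9 (value 1): max_ending_here = 9, max_so_far = 28

Maximum subarray: [6, 19, 3]
Maximum sum: 28

The maximum subarray is [6, 19, 3] with sum 28. This subarray runs from index 4 to index 6.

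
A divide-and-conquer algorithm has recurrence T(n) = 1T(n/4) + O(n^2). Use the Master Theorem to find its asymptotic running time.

Master Theorem for T(n) = 1T(n/4) + O(n^2):

a = 1, b = 4, c = 2
log_b(a) = log_4(1) = 0.0000

Case 3: c = 2 > log_4(1) = 0.0000
T(n) = O(n^2) = O(n^2)

For T(n) = 1T(n/4) + O(n^2): log_4(1) = 0.0000. This is Case 3 of the Master Theorem (c > log_b(a), work dominated by root), giving O(n^2).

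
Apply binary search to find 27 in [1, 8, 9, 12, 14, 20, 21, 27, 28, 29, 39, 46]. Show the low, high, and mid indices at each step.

Binary search for 27 in [1, 8, 9, 12, 14, 20, 21, 27, 28, 29, 39, 46]:

lo=0, hi=11, mid=5, arr[mid]=20 -> 20 < 27, search right half
lo=6, hi=11, mid=8, arr[mid]=28 -> 28 > 27, search left half
lo=6, hi=7, mid=6, arr[mid]=21 -> 21 < 27, search right half
lo=7, hi=7, mid=7, arr[mid]=27 -> Found target at index 7!

Binary search finds 27 at index 7 after 4 comparisons. The search repeatedly halves the search space by comparing with the middle element.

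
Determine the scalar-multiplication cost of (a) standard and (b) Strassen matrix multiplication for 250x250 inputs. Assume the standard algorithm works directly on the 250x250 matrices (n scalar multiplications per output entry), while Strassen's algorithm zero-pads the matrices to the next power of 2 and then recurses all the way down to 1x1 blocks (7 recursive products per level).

Matrix multiplication for 250x250 matrices:

Strassen's algorithm requires power-of-2 dimensions. Pad 250x250 to 256x256 (next power of 2).

Standard algorithm: 250^3 = 15625000 multiplications
Strassen's algorithm: 7^(log2(256)) = 7^8 = 5764801 multiplications
Savings: 15625000 - 5764801 = 9860199 multiplications

Standard: 15625000 multiplications (250^3). Strassen: 5764801 multiplications (7^8, after padding to 256x256). Strassen reduces 8 recursive multiplications to 7 at each level.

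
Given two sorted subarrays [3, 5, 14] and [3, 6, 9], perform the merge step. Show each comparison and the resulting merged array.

Merging process:

Compare 3 vs 3: take 3 from left. Merged: [3]
Compare 5 vs 3: take 3 from right. Merged: [3, 3]
Compare 5 vs 6: take 5 from left. Merged: [3, 3, 5]
Compare 14 vs 6: take 6 from right. Merged: [3, 3, 5, 6]
Compare 14 vs 9: take 9 from right. Merged: [3, 3, 5, 6, 9]
Append remaining from left: [14]. Merged: [3, 3, 5, 6, 9, 14]

Final merged array: [3, 3, 5, 6, 9, 14]
Total comparisons: 5

The merged array is [3, 3, 5, 6, 9, 14], requiring 5 comparisons. The merge step runs in O(n) time where n is the total number of elements.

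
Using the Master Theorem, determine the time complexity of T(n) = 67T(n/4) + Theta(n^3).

Master Theorem for T(n) = 67T(n/4) + O(n^3):

a = 67, b = 4, c = 3
log_b(a) = log_4(67) = 3.0330

Case 1: c = 3 < log_4(67) = 3.0330
T(n) = O(n^(log_4 67))

For T(n) = 67T(n/4) + O(n^3): log_4(67) = 3.0330. This is Case 1 of the Master Theorem (c < log_b(a), work dominated by leaves), giving O(n^(log_4 67)).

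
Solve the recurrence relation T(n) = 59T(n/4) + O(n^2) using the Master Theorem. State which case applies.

Master Theorem for T(n) = 59T(n/4) + O(n^2):

a = 59, b = 4, c = 2
log_b(a) = log_4(59) = 2.9413

Case 1: c = 2 < log_4(59) = 2.9413
T(n) = O(n^(log_4 59))

For T(n) = 59T(n/4) + O(n^2): log_4(59) = 2.9413. This is Case 1 of the Master Theorem (c < log_b(a), work dominated by leaves), giving O(n^(log_4 59)).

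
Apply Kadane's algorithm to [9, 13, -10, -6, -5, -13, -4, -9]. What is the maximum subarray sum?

Using Kadane's algorithm on [9, 13, -10, -6, -5, -13, -4, -9]:

Scanning through the array:
Position 1 (value 13): max_ending_here = 22, max_so_far = 22
Position 2 (value -10): max_ending_here = 12, max_so_far = 22
Position 3 (value -6): max_ending_here = 6, max_so_far = 22
Position 4 (value -5): max_ending_here = 1, max_so_far = 22
Position 5 (value -13): max_ending_here = -12, max_so_far = 22
Position 6 (value -4): max_ending_here = -4, max_so_far = 22
Position 7 (value -9): max_ending_here = -9, max_so_far = 22

Maximum subarray: [9, 13]
Maximum sum: 22

The maximum subarray is [9, 13] with sum 22. This subarray runs from index 0 to index 1.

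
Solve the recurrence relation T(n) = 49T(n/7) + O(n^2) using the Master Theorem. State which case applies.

Master Theorem for T(n) = 49T(n/7) + O(n^2):

a = 49, b = 7, c = 2
log_b(a) = log_7(49) = 2.0000

Case 2: c = 2 = log_7(49) = 2.0000
T(n) = O(n^2 log n) = O(n^2 log n)

For T(n) = 49T(n/7) + O(n^2): log_7(49) = 2.0000. This is Case 2 of the Master Theorem (c = log_b(a), equal work at all levels), giving O(n^2 log n).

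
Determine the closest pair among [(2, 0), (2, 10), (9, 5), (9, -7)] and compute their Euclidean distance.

Computing all pairwise distances among 4 points:

d((2, 0), (2, 10)) = 10.0
d((2, 0), (9, 5)) = 8.6023 <-- minimum
d((2, 0), (9, -7)) = 9.8995
d((2, 10), (9, 5)) = 8.6023 <-- minimum
d((2, 10), (9, -7)) = 18.3848
d((9, 5), (9, -7)) = 12.0

Minimum distance: 8.6023 (tie among 2 pairs: (2, 0) and (9, 5); (2, 10) and (9, 5))

The minimum Euclidean distance is 8.6023. There is a tie: 2 pairs achieve this minimum — (2, 0) and (9, 5); (2, 10) and (9, 5). Any of these is a valid closest pair. For 4 points, brute-force pairwise comparison is shown above. For large n, the divide-and-conquer algorithm (sort by x, recurse on halves, check the dividing strip) achieves O(n log n).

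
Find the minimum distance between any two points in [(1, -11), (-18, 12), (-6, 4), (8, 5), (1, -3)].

Computing all pairwise distances among 5 points:

d((1, -11), (-18, 12)) = 29.8329
d((1, -11), (-6, 4)) = 16.5529
d((1, -11), (8, 5)) = 17.4642
d((1, -11), (1, -3)) = 8.0 <-- minimum
d((-18, 12), (-6, 4)) = 14.4222
d((-18, 12), (8, 5)) = 26.9258
d((-18, 12), (1, -3)) = 24.2074
d((-6, 4), (8, 5)) = 14.0357
d((-6, 4), (1, -3)) = 9.8995
d((8, 5), (1, -3)) = 10.6301

Closest pair: (1, -11) and (1, -3) with distance 8.0

The closest pair is (1, -11) and (1, -3) with Euclidean distance 8.0. For 5 points, brute-force pairwise comparison is shown above. For large n, the divide-and-conquer algorithm (sort by x, recurse on halves, check the dividing strip) achieves O(n log n).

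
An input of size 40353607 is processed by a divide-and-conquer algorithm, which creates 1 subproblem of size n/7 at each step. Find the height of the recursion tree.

For divide and conquer with division factor 7:

Problem sizes at each level:
Level 0: 40353607
Level 1: 5764801
Level 2: 823543
Level 3: 117649
Level 4: 16807
Level 5: 2401
Level 6: 343
Level 7: 49
Level 8: 7
Level 9: 1

The root is level 0 and the size-1 base case is level 9 (the tree spans levels 0 through 9, i.e. 10 levels counting the root), so the depth is the number of divisions: log_7(40353607) = 9

The recursion tree depth is log_7(40353607) = 9. At each level, the problem size is divided by 7, so it takes 9 divisions to reduce to a base case of size 1. The algorithm makes 1 recursive call at each level.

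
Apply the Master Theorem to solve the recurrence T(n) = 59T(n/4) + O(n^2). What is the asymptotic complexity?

Master Theorem for T(n) = 59T(n/4) + O(n^2):

a = 59, b = 4, c = 2
log_b(a) = log_4(59) = 2.9413

Case 1: c = 2 < log_4(59) = 2.9413
T(n) = O(n^(log_4 59))

For T(n) = 59T(n/4) + O(n^2): log_4(59) = 2.9413. This is Case 1 of the Master Theorem (c < log_b(a), work dominated by leaves), giving O(n^(log_4 59)).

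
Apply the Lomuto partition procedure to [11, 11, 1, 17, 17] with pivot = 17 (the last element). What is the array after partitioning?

Lomuto partition with pivot = 17:

Initial array: [11, 11, 1, 17, 17]

arr[0]=11 <= 17: swap with position 0, array becomes [11, 11, 1, 17, 17]
arr[1]=11 <= 17: swap with position 1, array becomes [11, 11, 1, 17, 17]
arr[2]=1 <= 17: swap with position 2, array becomes [11, 11, 1, 17, 17]
arr[3]=17 <= 17: swap with position 3, array becomes [11, 11, 1, 17, 17]

Place pivot at position 4: [11, 11, 1, 17, 17]
Pivot position: 4

After partitioning with pivot 17, the array becomes [11, 11, 1, 17, 17]. The pivot is placed at index 4. All elements to the left of the pivot are <= 17, and all elements to the right are > 17.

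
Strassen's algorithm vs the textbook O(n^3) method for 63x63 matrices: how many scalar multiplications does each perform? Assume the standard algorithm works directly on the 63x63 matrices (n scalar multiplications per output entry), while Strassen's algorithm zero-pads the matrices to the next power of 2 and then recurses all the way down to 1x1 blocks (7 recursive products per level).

Matrix multiplication for 63x63 matrices:

Strassen's algorithm requires power-of-2 dimensions. Pad 63x63 to 64x64 (next power of 2).

Standard algorithm: 63^3 = 250047 multiplications
Strassen's algorithm: 7^(log2(64)) = 7^6 = 117649 multiplications
Savings: 250047 - 117649 = 132398 multiplications

Standard: 250047 multiplications (63^3). Strassen: 117649 multiplications (7^6, after padding to 64x64). Strassen reduces 8 recursive multiplications to 7 at each level.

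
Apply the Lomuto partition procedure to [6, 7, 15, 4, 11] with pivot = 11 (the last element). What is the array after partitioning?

Lomuto partition with pivot = 11:

Initial array: [6, 7, 15, 4, 11]

arr[0]=6 <= 11: swap with position 0, array becomes [6, 7, 15, 4, 11]
arr[1]=7 <= 11: swap with position 1, array becomes [6, 7, 15, 4, 11]
arr[2]=15 > 11: no swap
arr[3]=4 <= 11: swap with position 2, array becomes [6, 7, 4, 15, 11]

Place pivot at position 3: [6, 7, 4, 11, 15]
Pivot position: 3

After partitioning with pivot 11, the array becomes [6, 7, 4, 11, 15]. The pivot is placed at index 3. All elements to the left of the pivot are <= 11, and all elements to the right are > 11.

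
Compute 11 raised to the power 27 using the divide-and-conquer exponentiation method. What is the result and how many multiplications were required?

Computing 11^27 by squaring (build up from 11^1; each line after the first costs one multiplication):

11^1 = 11
11^2 = (11^1)^2 = 11^2 = 121
11^3 = 11 * 11^2 = 11 * 121 = 1331
11^6 = (11^3)^2 = 1331^2 = 1771561
11^12 = (11^6)^2 = 1771561^2 = 3138428376721
11^13 = 11 * 11^12 = 11 * 3138428376721 = 34522712143931
11^26 = (11^13)^2 = 34522712143931^2 = 1191817653772720942460132761
11^27 = 11 * 11^26 = 11 * 1191817653772720942460132761 = 13109994191499930367061460371

Result: 13109994191499930367061460371
Multiplications needed: 7 (7 lines after 11^1)

11^27 = 13109994191499930367061460371. Using exponentiation by squaring, this requires 7 multiplications. The key idea: if the exponent is even, square the half-power; if odd, multiply by the base once.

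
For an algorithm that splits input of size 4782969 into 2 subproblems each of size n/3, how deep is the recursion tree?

For divide and conquer with division factor 3:

Problem sizes at each level:
Level 0: 4782969
Level 1: 1594323
Level 2: 531441
Level 3: 177147
Level 4: 59049
Level 5: 19683
Level 6: 6561
Level 7: 2187
Level 8: 729
Level 9: 243
Level 10: 81
Level 11: 27
Level 12: 9
Level 13: 3
Level 14: 1

The root is level 0 and the size-1 base case is level 14 (the tree spans levels 0 through 14, i.e. 15 levels counting the root), so the depth is the number of divisions: log_3(4782969) = 14

The recursion tree depth is log_3(4782969) = 14. At each level, the problem size is divided by 3, so it takes 14 divisions to reduce to a base case of size 1. The algorithm makes 2 recursive calls at each level.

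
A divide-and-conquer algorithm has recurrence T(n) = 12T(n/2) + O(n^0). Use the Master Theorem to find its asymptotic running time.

Master Theorem for T(n) = 12T(n/2) + O(n^0):

a = 12, b = 2, c = 0
log_b(a) = log_2(12) = 3.5850

Case 1: c = 0 < log_2(12) = 3.5850
T(n) = O(n^(log_2 12))

For T(n) = 12T(n/2) + O(n^0): log_2(12) = 3.5850. This is Case 1 of the Master Theorem (c < log_b(a), work dominated by leaves), giving O(n^(log_2 12)).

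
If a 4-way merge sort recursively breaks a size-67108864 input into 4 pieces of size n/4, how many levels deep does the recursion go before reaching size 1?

For divide and conquer with division factor 4:

Problem sizes at each level:
Level 0: 67108864
Level 1: 16777216
Level 2: 4194304
Level 3: 1048576
Level 4: 262144
Level 5: 65536
Level 6: 16384
Level 7: 4096
Level 8: 1024
Level 9: 256
Level 10: 64
Level 11: 16
Level 12: 4
Level 13: 1

The root is level 0 and the size-1 base case is level 13 (the tree spans levels 0 through 13, i.e. 14 levels counting the root), so the depth is the number of divisions: log_4(67108864) = 13

The recursion tree depth is log_4(67108864) = 13. At each level, the problem size is divided by 4, so it takes 13 divisions to reduce to a base case of size 1. The algorithm makes 4 recursive calls at each level.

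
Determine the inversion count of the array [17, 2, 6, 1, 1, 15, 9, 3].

Finding inversions in [17, 2, 6, 1, 1, 15, 9, 3]:

(0, 1): arr[0]=17 > arr[1]=2
(0, 2): arr[0]=17 > arr[2]=6
(0, 3): arr[0]=17 > arr[3]=1
(0, 4): arr[0]=17 > arr[4]=1
(0, 5): arr[0]=17 > arr[5]=15
(0, 6): arr[0]=17 > arr[6]=9
(0, 7): arr[0]=17 > arr[7]=3
(1, 3): arr[1]=2 > arr[3]=1
(1, 4): arr[1]=2 > arr[4]=1
(2, 3): arr[2]=6 > arr[3]=1
(2, 4): arr[2]=6 > arr[4]=1
(2, 7): arr[2]=6 > arr[7]=3
(5, 6): arr[5]=15 > arr[6]=9
(5, 7): arr[5]=15 > arr[7]=3
(6, 7): arr[6]=9 > arr[7]=3

Total inversions: 15

The array has 15 inversion(s): (0,1), (0,2), (0,3), (0,4), (0,5), (0,6), (0,7), (1,3), (1,4), (2,3), (2,4), (2,7), (5,6), (5,7), (6,7). Each pair (i,j) satisfies i < j and arr[i] > arr[j].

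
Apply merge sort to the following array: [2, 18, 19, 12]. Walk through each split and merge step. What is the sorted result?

Merge sort trace:

Split: [2, 18, 19, 12] -> [2, 18] and [19, 12]
  Split: [2, 18] -> [2] and [18]
  Merge: [2] + [18] -> [2, 18]
  Split: [19, 12] -> [19] and [12]
  Merge: [19] + [12] -> [12, 19]
Merge: [2, 18] + [12, 19] -> [2, 12, 18, 19]

Final sorted array: [2, 12, 18, 19]

The merge sort proceeds by recursively splitting the array and merging sorted halves.
After all merges, the sorted array is [2, 12, 18, 19].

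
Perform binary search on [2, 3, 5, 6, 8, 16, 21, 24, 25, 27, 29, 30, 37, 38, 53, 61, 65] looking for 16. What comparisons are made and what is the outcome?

Binary search for 16 in [2, 3, 5, 6, 8, 16, 21, 24, 25, 27, 29, 30, 37, 38, 53, 61, 65]:

lo=0, hi=16, mid=8, arr[mid]=25 -> 25 > 16, search left half
lo=0, hi=7, mid=3, arr[mid]=6 -> 6 < 16, search right half
lo=4, hi=7, mid=5, arr[mid]=16 -> Found target at index 5!

Binary search finds 16 at index 5 after 3 comparisons. The search repeatedly halves the search space by comparing with the middle element.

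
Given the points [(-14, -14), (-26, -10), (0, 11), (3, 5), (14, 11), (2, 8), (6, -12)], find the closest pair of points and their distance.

Computing all pairwise distances among 7 points:

d((-14, -14), (-26, -10)) = 12.6491
d((-14, -14), (0, 11)) = 28.6531
d((-14, -14), (3, 5)) = 25.4951
d((-14, -14), (14, 11)) = 37.5366
d((-14, -14), (2, 8)) = 27.2029
d((-14, -14), (6, -12)) = 20.0998
d((-26, -10), (0, 11)) = 33.4215
d((-26, -10), (3, 5)) = 32.6497
d((-26, -10), (14, 11)) = 45.1774
d((-26, -10), (2, 8)) = 33.2866
d((-26, -10), (6, -12)) = 32.0624
d((0, 11), (3, 5)) = 6.7082
d((0, 11), (14, 11)) = 14.0
d((0, 11), (2, 8)) = 3.6056
d((0, 11), (6, -12)) = 23.7697
d((3, 5), (14, 11)) = 12.53
d((3, 5), (2, 8)) = 3.1623 <-- minimum
d((3, 5), (6, -12)) = 17.2627
d((14, 11), (2, 8)) = 12.3693
d((14, 11), (6, -12)) = 24.3516
d((2, 8), (6, -12)) = 20.3961

Closest pair: (3, 5) and (2, 8) with distance 3.1623

The closest pair is (3, 5) and (2, 8) with Euclidean distance 3.1623. For 7 points, brute-force pairwise comparison is shown above. For large n, the divide-and-conquer algorithm (sort by x, recurse on halves, check the dividing strip) achieves O(n log n).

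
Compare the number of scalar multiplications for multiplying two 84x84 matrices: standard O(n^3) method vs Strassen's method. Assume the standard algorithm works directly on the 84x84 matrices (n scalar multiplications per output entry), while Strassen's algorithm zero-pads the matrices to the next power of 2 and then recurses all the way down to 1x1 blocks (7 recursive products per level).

Matrix multiplication for 84x84 matrices:

Strassen's algorithm requires power-of-2 dimensions. Pad 84x84 to 128x128 (next power of 2).

Standard algorithm: 84^3 = 592704 multiplications
Strassen's algorithm: 7^(log2(128)) = 7^7 = 823543 multiplications
Difference: 592704 - 823543 = -230839 (Strassen uses MORE here due to padding overhead — for small or just-over-power-of-2 n, padding can outweigh the per-level savings)

Standard: 592704 multiplications (84^3). Strassen: 823543 multiplications (7^7, after padding to 128x128). Strassen reduces 8 recursive multiplications to 7 at each level.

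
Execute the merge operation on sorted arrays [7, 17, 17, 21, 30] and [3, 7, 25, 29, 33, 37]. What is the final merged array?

Merging process:

Compare 7 vs 3: take 3 from right. Merged: [3]
Compare 7 vs 7: take 7 from left. Merged: [3, 7]
Compare 17 vs 7: take 7 from right. Merged: [3, 7, 7]
Compare 17 vs 25: take 17 from left. Merged: [3, 7, 7, 17]
Compare 17 vs 25: take 17 from left. Merged: [3, 7, 7, 17, 17]
Compare 21 vs 25: take 21 from left. Merged: [3, 7, 7, 17, 17, 21]
Compare 30 vs 25: take 25 from right. Merged: [3, 7, 7, 17, 17, 21, 25]
Compare 30 vs 29: take 29 from right. Merged: [3, 7, 7, 17, 17, 21, 25, 29]
Compare 30 vs 33: take 30 from left. Merged: [3, 7, 7, 17, 17, 21, 25, 29, 30]
Append remaining from right: [33, 37]. Merged: [3, 7, 7, 17, 17, 21, 25, 29, 30, 33, 37]

Final merged array: [3, 7, 7, 17, 17, 21, 25, 29, 30, 33, 37]
Total comparisons: 9

The merged array is [3, 7, 7, 17, 17, 21, 25, 29, 30, 33, 37], requiring 9 comparisons. The merge step runs in O(n) time where n is the total number of elements.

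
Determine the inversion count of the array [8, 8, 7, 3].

Finding inversions in [8, 8, 7, 3]:

(0, 2): arr[0]=8 > arr[2]=7
(0, 3): arr[0]=8 > arr[3]=3
(1, 2): arr[1]=8 > arr[2]=7
(1, 3): arr[1]=8 > arr[3]=3
(2, 3): arr[2]=7 > arr[3]=3

Total inversions: 5

The array has 5 inversion(s): (0,2), (0,3), (1,2), (1,3), (2,3). Each pair (i,j) satisfies i < j and arr[i] > arr[j].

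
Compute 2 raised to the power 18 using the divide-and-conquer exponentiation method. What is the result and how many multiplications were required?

Computing 2^18 by squaring (build up from 2^1; each line after the first costs one multiplication):

2^1 = 2
2^2 = (2^1)^2 = 2^2 = 4
2^4 = (2^2)^2 = 4^2 = 16
2^8 = (2^4)^2 = 16^2 = 256
2^9 = 2 * 2^8 = 2 * 256 = 512
2^18 = (2^9)^2 = 512^2 = 262144

Result: 262144
Multiplications needed: 5 (5 lines after 2^1)

2^18 = 262144. Using exponentiation by squaring, this requires 5 multiplications. The key idea: if the exponent is even, square the half-power; if odd, multiply by the base once.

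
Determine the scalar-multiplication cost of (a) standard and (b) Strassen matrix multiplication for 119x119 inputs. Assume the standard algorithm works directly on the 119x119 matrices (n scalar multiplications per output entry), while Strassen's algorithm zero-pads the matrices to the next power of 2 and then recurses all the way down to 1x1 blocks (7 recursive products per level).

Matrix multiplication for 119x119 matrices:

Strassen's algorithm requires power-of-2 dimensions. Pad 119x119 to 128x128 (next power of 2).

Standard algorithm: 119^3 = 1685159 multiplications
Strassen's algorithm: 7^(log2(128)) = 7^7 = 823543 multiplications
Savings: 1685159 - 823543 = 861616 multiplications

Standard: 1685159 multiplications (119^3). Strassen: 823543 multiplications (7^7, after padding to 128x128). Strassen reduces 8 recursive multiplications to 7 at each level.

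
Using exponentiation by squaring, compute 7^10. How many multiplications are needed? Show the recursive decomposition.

Computing 7^10 by squaring (build up from 7^1; each line after the first costs one multiplication):

7^1 = 7
7^2 = (7^1)^2 = 7^2 = 49
7^4 = (7^2)^2 = 49^2 = 2401
7^5 = 7 * 7^4 = 7 * 2401 = 16807
7^10 = (7^5)^2 = 16807^2 = 282475249

Result: 282475249
Multiplications needed: 4 (4 lines after 7^1)

7^10 = 282475249. Using exponentiation by squaring, this requires 4 multiplications. The key idea: if the exponent is even, square the half-power; if odd, multiply by the base once.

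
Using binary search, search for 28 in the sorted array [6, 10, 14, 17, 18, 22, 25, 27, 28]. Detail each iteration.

Binary search for 28 in [6, 10, 14, 17, 18, 22, 25, 27, 28]:

lo=0, hi=8, mid=4, arr[mid]=18 -> 18 < 28, search right half
lo=5, hi=8, mid=6, arr[mid]=25 -> 25 < 28, search right half
lo=7, hi=8, mid=7, arr[mid]=27 -> 27 < 28, search right half
lo=8, hi=8, mid=8, arr[mid]=28 -> Found target at index 8!

Binary search finds 28 at index 8 after 4 comparisons. The search repeatedly halves the search space by comparing with the middle element.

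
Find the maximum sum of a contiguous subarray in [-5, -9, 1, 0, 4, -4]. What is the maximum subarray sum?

Using Kadane's algorithm on [-5, -9, 1, 0, 4, -4]:

Scanning through the array:
Position 1 (value -9): max_ending_here = -9, max_so_far = -5
Position 2 (value 1): max_ending_here = 1, max_so_far = 1
Position 3 (value 0): max_ending_here = 1, max_so_far = 1
Position 4 (value 4): max_ending_here = 5, max_so_far = 5
Position 5 (value -4): max_ending_here = 1, max_so_far = 5

Maximum subarray: [1, 0, 4]
Maximum sum: 5

The maximum subarray is [1, 0, 4] with sum 5. This subarray runs from index 2 to index 4.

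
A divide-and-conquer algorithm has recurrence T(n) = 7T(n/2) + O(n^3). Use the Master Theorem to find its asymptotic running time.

Master Theorem for T(n) = 7T(n/2) + O(n^3):

a = 7, b = 2, c = 3
log_b(a) = log_2(7) = 2.8074

Case 3: c = 3 > log_2(7) = 2.8074
T(n) = O(n^3) = O(n^3)

For T(n) = 7T(n/2) + O(n^3): log_2(7) = 2.8074. This is Case 3 of the Master Theorem (c > log_b(a), work dominated by root), giving O(n^3).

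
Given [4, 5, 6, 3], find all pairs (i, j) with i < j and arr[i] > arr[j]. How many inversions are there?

Finding inversions in [4, 5, 6, 3]:

(0, 3): arr[0]=4 > arr[3]=3
(1, 3): arr[1]=5 > arr[3]=3
(2, 3): arr[2]=6 > arr[3]=3

Total inversions: 3

The array has 3 inversion(s): (0,3), (1,3), (2,3). Each pair (i,j) satisfies i < j and arr[i] > arr[j].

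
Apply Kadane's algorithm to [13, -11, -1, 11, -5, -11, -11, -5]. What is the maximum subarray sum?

Using Kadane's algorithm on [13, -11, -1, 11, -5, -11, -11, -5]:

Scanning through the array:
Position 1 (value -11): max_ending_here = 2, max_so_far = 13
Position 2 (value -1): max_ending_here = 1, max_so_far = 13
Position 3 (value 11): max_ending_here = 12, max_so_far = 13
Position 4 (value -5): max_ending_here = 7, max_so_far = 13
Position 5 (value -11): max_ending_here = -4, max_so_far = 13
Position 6 (value -11): max_ending_here = -11, max_so_far = 13
Position 7 (value -5): max_ending_here = -5, max_so_far = 13

Maximum subarray: [13]
Maximum sum: 13

The maximum subarray is [13] with sum 13. This subarray runs from index 0 to index 0.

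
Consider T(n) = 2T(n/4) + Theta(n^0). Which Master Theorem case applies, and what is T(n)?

Master Theorem for T(n) = 2T(n/4) + O(n^0):

a = 2, b = 4, c = 0
log_b(a) = log_4(2) = 0.5000

Case 1: c = 0 < log_4(2) = 0.5000
T(n) = O(n^(log_4 2)) = O(sqrt(n))

For T(n) = 2T(n/4) + O(n^0): log_4(2) = 0.5000. This is Case 1 of the Master Theorem (c < log_b(a), work dominated by leaves), giving O(sqrt(n)).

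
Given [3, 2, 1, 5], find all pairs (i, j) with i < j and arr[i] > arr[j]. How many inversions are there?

Finding inversions in [3, 2, 1, 5]:

(0, 1): arr[0]=3 > arr[1]=2
(0, 2): arr[0]=3 > arr[2]=1
(1, 2): arr[1]=2 > arr[2]=1

Total inversions: 3

The array has 3 inversion(s): (0,1), (0,2), (1,2). Each pair (i,j) satisfies i < j and arr[i] > arr[j].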